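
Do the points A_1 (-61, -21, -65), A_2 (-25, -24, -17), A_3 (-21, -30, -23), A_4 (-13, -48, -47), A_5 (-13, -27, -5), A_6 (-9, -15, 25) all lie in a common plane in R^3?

Yes

The plane through A_1, A_2, A_3 has normal n = A_1A_2 × A_1A_3 = (306, 408, -204) and equation n·P = -13974.
Checking the remaining points: n·A_4 = -13974, n·A_5 = -13974, n·A_6 = -13974.
All equal -13974, so all 6 points lie in one plane.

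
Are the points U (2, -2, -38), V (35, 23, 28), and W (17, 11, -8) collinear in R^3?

UV = (33, 25, 66), UW = (15, 13, 30).
Comparing components 2 and 3: (25)(30) − (66)(13) = -108 ≠ 0, so UV and UW are not parallel and the points are not collinear.

No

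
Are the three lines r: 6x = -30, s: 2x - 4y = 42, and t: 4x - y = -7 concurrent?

Yes

Intersecting r and s: solving the 2×2 system gives (x, y) = (-5, -13).
Substitute into t: (4)(-5) + (-1)(-13) = -7.
This equals -7, so (-5, -13) lies on all three lines and they are concurrent.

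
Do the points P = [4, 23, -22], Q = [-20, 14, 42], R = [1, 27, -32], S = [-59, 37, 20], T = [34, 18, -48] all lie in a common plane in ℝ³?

The plane through P, Q, R has normal n = PQ × PR = (-166, -432, -123) and equation n·X = -7894.
Checking the remaining points: n·S = -8650, n·T = -7516.
Since n·S = -8650 ≠ -7894, S is off the plane and the points are not all coplanar.

No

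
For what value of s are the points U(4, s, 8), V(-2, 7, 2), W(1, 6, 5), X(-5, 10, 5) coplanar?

5

Coplanarity ⇔ det[UV; UW; UX] = 0.
Expanding, this is linear in s: (18)s + (-90) = 0.
So s = 5.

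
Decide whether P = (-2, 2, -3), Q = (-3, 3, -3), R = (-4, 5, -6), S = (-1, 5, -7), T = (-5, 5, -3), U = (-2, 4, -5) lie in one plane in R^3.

No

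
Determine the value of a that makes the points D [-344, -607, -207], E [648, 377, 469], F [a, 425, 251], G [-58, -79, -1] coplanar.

302

Normal to plane DEG: n = (-154224, -11016, 242352); plane equation n·P = 9572904.
Requiring n·F = 9572904: (-154224)a + (56148552) = 9572904.
So a = 302.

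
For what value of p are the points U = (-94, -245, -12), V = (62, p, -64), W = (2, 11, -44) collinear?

171

Collinearity requires UV × UW = 0; each component is linear in p.
The x-component gives (-32)p + (5472) = 0, so p = 171.
The remaining components then also vanish.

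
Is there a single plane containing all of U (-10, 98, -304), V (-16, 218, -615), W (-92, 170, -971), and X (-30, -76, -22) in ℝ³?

The four points are coplanar iff the 3×3 determinant with rows UV, UW, UX is zero.
Rows: (-6, 120, -311), (-82, 72, -667), (-20, -174, 282).
Expanding along the first row: (-6)(-95754) − (120)(-36464) + (-311)(15708) = 65016.
Nonzero ⇒ not coplanar.

No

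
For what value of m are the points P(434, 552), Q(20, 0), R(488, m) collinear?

The three points are collinear iff det[PQ; PR] = 0.
This determinant is linear in m: (-414)m + (258336) = 0, so m = 624.

624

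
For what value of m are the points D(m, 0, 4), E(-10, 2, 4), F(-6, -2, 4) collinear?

Direction EF = (4, -4, 0). From the y-coordinate of D, the parameter along the line is τ = (0 − 2)/(-4) = 1/2.
Then m = (-10) + 1/2·(4) = -8.

-8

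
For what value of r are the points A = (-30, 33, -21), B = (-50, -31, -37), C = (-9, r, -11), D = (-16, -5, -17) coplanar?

22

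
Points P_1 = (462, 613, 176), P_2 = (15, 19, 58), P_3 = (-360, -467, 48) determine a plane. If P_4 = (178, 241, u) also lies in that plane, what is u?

The plane through P_1, P_2, P_3 has equation −51408x + 39780y − 5508z = -334764.
Substituting P_4: (-5508)u + (436356) = -334764, so u = 140.

140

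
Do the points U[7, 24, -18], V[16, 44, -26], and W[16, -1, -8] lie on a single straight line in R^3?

No

UV = (9, 20, -8), UW = (9, -25, 10).
Comparing components 3 and 1: (-8)(9) − (9)(10) = -162 ≠ 0, so UV and UW are not parallel and the points are not collinear.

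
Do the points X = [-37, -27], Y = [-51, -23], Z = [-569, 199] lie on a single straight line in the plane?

No

XY = (-14, 4), XZ = (-532, 226).
If collinear, XZ would be a scalar multiple of XY. But (-14)·(226) ≠ (4)·(-532) (difference -1036), so they are not parallel; the points are not collinear.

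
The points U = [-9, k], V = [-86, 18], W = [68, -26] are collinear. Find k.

The three points are collinear iff det[UV; UW] = 0.
This determinant is linear in k: (154)k + (616) = 0, so k = -4.

-4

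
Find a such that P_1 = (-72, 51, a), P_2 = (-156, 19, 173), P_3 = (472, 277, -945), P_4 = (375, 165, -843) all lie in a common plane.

Coplanarity ⇔ det[P_1P_2; P_1P_3; P_1P_4] = 0.
Expanding, this is linear in a: (45310)a + (-951510) = 0.
So a = 21.

21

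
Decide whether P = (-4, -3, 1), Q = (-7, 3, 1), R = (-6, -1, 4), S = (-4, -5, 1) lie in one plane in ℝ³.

A normal to the plane through P, Q, R is n = PQ × PR = (18, 9, 6).
The plane has equation n·X = -93. For S: n·S = -111.
-111 ≠ -93, so S is off the plane.

No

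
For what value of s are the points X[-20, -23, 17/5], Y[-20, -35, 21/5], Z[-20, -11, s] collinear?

Collinearity requires XY × XZ = 0; each component is linear in s.
The x-component gives (-12)s + (156/5) = 0, so s = 13/5.
The remaining components then also vanish.

13/5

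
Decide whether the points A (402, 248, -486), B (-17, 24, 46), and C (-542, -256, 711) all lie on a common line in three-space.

No

AB = (-419, -224, 532), AC = (-944, -504, 1197).
AB × AC = (0, -665, -280).
The cross product is nonzero, so the points do not lie on one line.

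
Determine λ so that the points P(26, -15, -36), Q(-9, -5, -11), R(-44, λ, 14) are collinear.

5

Collinearity requires PQ × PR = 0; each component is linear in λ.
The x-component gives (-25)λ + (125) = 0, so λ = 5.
The remaining components then also vanish.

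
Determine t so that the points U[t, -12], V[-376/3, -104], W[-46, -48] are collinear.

The three points are collinear iff det[UV; UW] = 0.
This determinant is linear in t: (-56)t + (280) = 0, so t = 5.

5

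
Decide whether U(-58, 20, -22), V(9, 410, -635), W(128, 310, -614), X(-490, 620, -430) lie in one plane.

Yes

A normal to the plane through U, V, W is n = UV × UW = (-53110, -74354, -53110).
The plane has equation n·P = 2761720. For X: n·X = 2761720.
Equal, so X lies in the plane and all four are coplanar.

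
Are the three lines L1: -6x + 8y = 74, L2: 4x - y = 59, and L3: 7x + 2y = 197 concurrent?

Yes

Intersecting L1 and L2: solving the 2×2 system gives (x, y) = (21, 25).
Substitute into L3: (7)(21) + (2)(25) = 197.
This equals 197, so (21, 25) lies on all three lines and they are concurrent.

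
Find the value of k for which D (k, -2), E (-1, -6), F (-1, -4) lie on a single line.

-1

The three points are collinear iff det[DE; DF] = 0.
This determinant is linear in k: (-2)k + (-2) = 0, so k = -1.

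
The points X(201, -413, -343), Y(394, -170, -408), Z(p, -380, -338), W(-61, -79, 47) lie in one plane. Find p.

Normal to plane XYW: n = (116480, -58240, 128128); plane equation n·P = 3517696.
Requiring n·Z = 3517696: (116480)p + (-21176064) = 3517696.
So p = 212.

212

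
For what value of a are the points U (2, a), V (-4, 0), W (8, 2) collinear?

Collinearity: (U − V) must be parallel to (W − V) = (12, 2).
Cross-multiplying the components: (a − 0)·(12) = (6)·(2).
Solving gives a = 1.

1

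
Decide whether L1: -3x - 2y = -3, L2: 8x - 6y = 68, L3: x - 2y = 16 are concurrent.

The three lines meet at one point iff the augmented coefficient matrix [aᵢ bᵢ cᵢ] has rank < 3, i.e. its determinant vanishes.
Here the determinant is 30.
Nonzero, so no common point exists.

No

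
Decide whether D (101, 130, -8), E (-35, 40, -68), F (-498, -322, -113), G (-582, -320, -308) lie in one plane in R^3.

No

The four points are coplanar iff the 3×3 determinant with rows DE, DF, DG is zero.
Rows: (-136, -90, -60), (-599, -452, -105), (-683, -450, -300).
Expanding along the first row: (-136)(88350) − (-90)(107985) + (-60)(-39166) = 53010.
Nonzero ⇒ not coplanar.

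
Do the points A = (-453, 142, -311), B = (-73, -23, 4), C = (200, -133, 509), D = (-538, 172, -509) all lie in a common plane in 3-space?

No

With A as base: AB = (380, -165, 315), AC = (653, -275, 820), AD = (-85, 30, -198).
AC × AD = (29850, 59594, -3785).
AB · (AC × AD) = 317715.
Since 317715 ≠ 0, the four points are not coplanar.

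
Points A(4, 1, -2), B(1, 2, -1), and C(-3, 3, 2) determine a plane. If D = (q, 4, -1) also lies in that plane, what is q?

Coplanarity requires AB · (AC × AD) = 0.
AB = (-3, 1, 1), AC = (-7, 2, 4); the triple product is linear in q with coefficient 2 and constant term 8.
Setting it to zero: q = -4.

-4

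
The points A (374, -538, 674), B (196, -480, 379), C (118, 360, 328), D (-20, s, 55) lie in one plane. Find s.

Normal to plane ABC: n = (244842, 13932, -144996); plane equation n·P = -13651812.
Requiring n·D = -13651812: (13932)s + (-12871620) = -13651812.
So s = -56.

-56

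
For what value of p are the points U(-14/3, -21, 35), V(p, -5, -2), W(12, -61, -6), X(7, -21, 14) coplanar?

55/3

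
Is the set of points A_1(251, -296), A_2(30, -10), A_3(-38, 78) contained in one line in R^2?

A_1A_2 = (-221, 286), A_1A_3 = (-289, 374).
det[A_1A_2; A_1A_3] = (-221)(374) − (286)(-289) = 0.
The determinant is zero, so the points are collinear.

Yes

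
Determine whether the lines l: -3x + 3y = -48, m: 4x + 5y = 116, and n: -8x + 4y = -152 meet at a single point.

The three lines meet at one point iff the augmented coefficient matrix [aᵢ bᵢ cᵢ] has rank < 3, i.e. its determinant vanishes.
Here the determinant is 24.
Nonzero, so no common point exists.

No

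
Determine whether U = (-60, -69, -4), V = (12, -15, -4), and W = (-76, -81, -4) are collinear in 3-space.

Yes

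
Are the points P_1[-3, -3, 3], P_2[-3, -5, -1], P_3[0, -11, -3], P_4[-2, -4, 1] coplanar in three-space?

A normal to the plane through P_1, P_2, P_3 is n = P_1P_2 × P_1P_3 = (-20, -12, 6).
The plane has equation n·P = 114. For P_4: n·P_4 = 94.
94 ≠ 114, so P_4 is off the plane.

No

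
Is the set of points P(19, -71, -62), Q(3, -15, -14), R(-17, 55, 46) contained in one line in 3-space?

PQ = (-16, 56, 48), PR = (-36, 126, 108).
Each component of PR is 9/4 times the corresponding component of PQ, so PR = 9/4·PQ and the points are collinear.

Yes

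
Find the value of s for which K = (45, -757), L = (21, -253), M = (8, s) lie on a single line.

20

Collinearity: (M − K) must be parallel to (L − K) = (-24, 504).
Cross-multiplying the components: (s − (-757))·(-24) = (-37)·(504).
Solving gives s = 20.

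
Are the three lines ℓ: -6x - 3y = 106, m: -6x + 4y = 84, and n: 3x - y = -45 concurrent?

The three lines meet at one point iff the augmented coefficient matrix [aᵢ bᵢ cᵢ] has rank < 3, i.e. its determinant vanishes.
Here the determinant is -6.
Nonzero, so no common point exists.

No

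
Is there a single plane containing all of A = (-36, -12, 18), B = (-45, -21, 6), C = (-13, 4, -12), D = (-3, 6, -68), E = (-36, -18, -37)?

No

The plane through A, B, C has normal n = AB × AC = (462, -546, 63) and equation n·P = -8946.
Checking the remaining points: n·D = -8946, n·E = -9135.
Since n·E = -9135 ≠ -8946, E is off the plane and the points are not all coplanar.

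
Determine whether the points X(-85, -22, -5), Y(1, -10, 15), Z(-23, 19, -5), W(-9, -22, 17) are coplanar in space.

No

A normal to the plane through X, Y, Z is n = XY × XZ = (-820, 1240, 2782).
The plane has equation n·P = 28510. For W: n·W = 27394.
27394 ≠ 28510, so W is off the plane.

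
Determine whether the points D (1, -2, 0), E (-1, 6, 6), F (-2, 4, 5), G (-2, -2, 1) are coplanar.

Yes

The four points are coplanar iff the 3×3 determinant with rows DE, DF, DG is zero.
Rows: (-2, 8, 6), (-3, 6, 5), (-3, 0, 1).
Expanding along the first row: (-2)(6) − (8)(12) + (6)(18) = 0.
Zero determinant ⇒ coplanar.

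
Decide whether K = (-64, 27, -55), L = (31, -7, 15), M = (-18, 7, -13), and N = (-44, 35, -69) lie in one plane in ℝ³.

No

With K as base: KL = (95, -34, 70), KM = (46, -20, 42), KN = (20, 8, -14).
KM × KN = (-56, 1484, 768).
KL · (KM × KN) = -2016.
Since -2016 ≠ 0, the four points are not coplanar.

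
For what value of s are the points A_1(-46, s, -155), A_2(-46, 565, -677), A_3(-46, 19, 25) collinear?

159

Direction A_2A_3 = (0, -546, 702). From the z-coordinate of A_1, the parameter along the line is τ = (-155 − (-677))/702 = 29/39.
Then s = 565 + 29/39·(-546) = 159.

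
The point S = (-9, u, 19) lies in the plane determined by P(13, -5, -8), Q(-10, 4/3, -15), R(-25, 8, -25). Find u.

The plane through P, Q, R has equation −(50/3)x − 125y − (175/3)z = 875.
Substituting S: (-125)u + (-2875/3) = 875, so u = -44/3.

-44/3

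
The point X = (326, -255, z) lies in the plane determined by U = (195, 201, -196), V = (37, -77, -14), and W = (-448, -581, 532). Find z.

A normal to the plane is n = UV × UW = (-60060, -2002, -55198).
X lies in the plane iff n · UX = 0.
This gives (-55198)z + (-17773756) = 0, so z = -322.

-322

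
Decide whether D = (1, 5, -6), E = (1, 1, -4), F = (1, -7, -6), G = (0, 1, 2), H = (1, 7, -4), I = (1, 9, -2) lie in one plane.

No

The plane through D, E, F has normal n = DE × DF = (24, 0, 0) and equation n·P = 24.
Checking the remaining points: n·G = 0, n·H = 24, n·I = 24.
Since n·G = 0 ≠ 24, G is off the plane and the points are not all coplanar.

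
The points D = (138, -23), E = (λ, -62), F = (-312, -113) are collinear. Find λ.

-57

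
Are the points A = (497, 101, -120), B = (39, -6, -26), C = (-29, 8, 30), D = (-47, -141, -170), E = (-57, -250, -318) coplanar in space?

The plane through A, B, C has normal n = AB × AC = (-7308, 19256, -13688) and equation n·P = -44660.
Checking the remaining points: n·D = -44660, n·E = -44660.
All equal -44660, so all 5 points lie in one plane.

Yes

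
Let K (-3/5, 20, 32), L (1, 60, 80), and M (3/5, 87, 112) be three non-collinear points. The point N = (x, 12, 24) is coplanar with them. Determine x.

5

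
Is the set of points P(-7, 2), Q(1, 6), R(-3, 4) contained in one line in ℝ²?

PQ = (8, 4), PR = (4, 2).
Twice the signed area of △PQR is (8)(2) − (4)(4) = 0.
The triangle is degenerate (zero area), so the points are collinear.

Yes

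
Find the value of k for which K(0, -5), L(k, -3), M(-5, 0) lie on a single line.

-2

The three points are collinear iff det[KL; KM] = 0.
This determinant is linear in k: (5)k + (10) = 0, so k = -2.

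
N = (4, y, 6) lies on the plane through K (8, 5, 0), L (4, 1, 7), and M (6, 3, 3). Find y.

A normal to the plane is n = KL × KM = (2, -2, 0).
N lies in the plane iff n · KN = 0.
This gives (-2)y + (2) = 0, so y = 1.

1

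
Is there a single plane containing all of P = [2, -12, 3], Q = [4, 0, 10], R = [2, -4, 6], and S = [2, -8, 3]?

The four points are coplanar iff the 3×3 determinant with rows PQ, PR, PS is zero.
Rows: (2, 12, 7), (0, 8, 3), (0, 4, 0).
Expanding along the first row: (2)(-12) − (12)(0) + (7)(0) = -24.
Nonzero ⇒ not coplanar.

No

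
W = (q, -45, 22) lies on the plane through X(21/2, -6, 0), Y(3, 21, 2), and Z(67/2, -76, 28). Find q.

24

Coplanarity requires XY · (XZ × XW) = 0.
XY = (-15/2, 27, 2), XZ = (23, -70, 28); the triple product is linear in q with coefficient 896 and constant term -21504.
Setting it to zero: q = 24.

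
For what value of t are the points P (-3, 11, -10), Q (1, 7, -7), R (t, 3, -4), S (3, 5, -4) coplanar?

5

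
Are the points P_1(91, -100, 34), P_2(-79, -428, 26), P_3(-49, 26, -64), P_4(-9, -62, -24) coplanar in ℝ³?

Yes

The four points are coplanar iff the 3×3 determinant with rows P_1P_2, P_1P_3, P_1P_4 is zero.
Rows: (-170, -328, -8), (-140, 126, -98), (-100, 38, -58).
Expanding along the first row: (-170)(-3584) − (-328)(-1680) + (-8)(7280) = 0.
Zero determinant ⇒ coplanar.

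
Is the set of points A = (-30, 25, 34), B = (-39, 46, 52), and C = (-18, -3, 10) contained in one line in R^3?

AB = (-9, 21, 18), AC = (12, -28, -24).
AB × AC = (0, 0, 0).
The cross product vanishes, so the three points are collinear.

Yes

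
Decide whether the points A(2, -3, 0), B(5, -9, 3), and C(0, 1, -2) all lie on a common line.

Yes

AB = (3, -6, 3), AC = (-2, 4, -2).
AB × AC = (0, 0, 0).
The cross product vanishes, so the three points are collinear.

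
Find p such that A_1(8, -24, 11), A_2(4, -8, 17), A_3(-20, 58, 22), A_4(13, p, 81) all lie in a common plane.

The points are coplanar iff A_1A_2 · (A_1A_3 × A_1A_4) = 0.
Expanding, this is linear in p: (-124)p + (3844) = 0.
So p = 31.

31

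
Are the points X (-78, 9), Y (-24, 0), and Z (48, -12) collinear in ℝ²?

Yes

XY = (54, -9), XZ = (126, -21).
Checking proportionality: XZ = 7/3·XY, so the vectors are parallel and the points are collinear.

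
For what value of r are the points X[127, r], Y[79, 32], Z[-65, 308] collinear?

-60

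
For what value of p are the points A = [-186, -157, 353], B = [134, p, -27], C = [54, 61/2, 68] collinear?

Direction AC = (240, 375/2, -285). From the x-coordinate of B, the parameter along the line is τ = (134 − (-186))/240 = 4/3.
Then p = (-157) + 4/3·(375/2) = 93.

93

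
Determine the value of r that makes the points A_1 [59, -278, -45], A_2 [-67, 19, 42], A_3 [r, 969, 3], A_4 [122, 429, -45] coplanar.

86

Normal to plane A_1A_2A_4: n = (-61509, 5481, -107793); plane equation n·P = -302064.
Requiring n·A_3 = -302064: (-61509)r + (4987710) = -302064.
So r = 86.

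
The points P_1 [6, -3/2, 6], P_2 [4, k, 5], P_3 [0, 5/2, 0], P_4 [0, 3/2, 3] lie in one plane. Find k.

-1/2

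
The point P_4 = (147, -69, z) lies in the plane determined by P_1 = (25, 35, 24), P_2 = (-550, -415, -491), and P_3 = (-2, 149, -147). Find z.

A normal to the plane is n = P_1P_2 × P_1P_3 = (135660, -84420, -77700).
P_4 lies in the plane iff n · P_1P_4 = 0.
This gives (-77700)z + (27195000) = 0, so z = 350.

350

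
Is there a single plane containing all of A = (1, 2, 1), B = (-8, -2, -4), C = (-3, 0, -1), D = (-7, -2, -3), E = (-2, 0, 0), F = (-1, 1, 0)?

Yes

The plane through A, B, C has normal n = AB × AC = (-2, 2, 2) and equation n·P = 4.
Checking the remaining points: n·D = 4, n·E = 4, n·F = 4.
All equal 4, so all 6 points lie in one plane.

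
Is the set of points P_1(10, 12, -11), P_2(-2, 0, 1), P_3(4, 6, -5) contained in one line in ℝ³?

Yes

P_1P_2 = (-12, -12, 12), P_1P_3 = (-6, -6, 6).
P_1P_2 × P_1P_3 = (0, 0, 0).
The cross product vanishes, so the three points are collinear.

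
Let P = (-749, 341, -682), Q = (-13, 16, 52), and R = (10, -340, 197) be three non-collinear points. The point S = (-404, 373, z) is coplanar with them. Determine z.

-403

Coplanarity requires PQ · (PR × PS) = 0.
PQ = (736, -325, 734), PR = (759, -681, 879); the triple product is linear in z with coefficient -254541 and constant term -102580023.
Setting it to zero: z = -403.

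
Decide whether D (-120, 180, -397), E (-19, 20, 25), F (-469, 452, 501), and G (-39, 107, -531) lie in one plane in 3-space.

The four points are coplanar iff the 3×3 determinant with rows DE, DF, DG is zero.
Rows: (101, -160, 422), (-349, 272, 898), (81, -73, -134).
Expanding along the first row: (101)(29106) − (-160)(-25972) + (422)(3445) = 237976.
Nonzero ⇒ not coplanar.

No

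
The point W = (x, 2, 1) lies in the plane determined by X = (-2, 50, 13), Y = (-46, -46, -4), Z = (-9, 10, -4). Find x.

The plane through X, Y, Z has equation 952x − 629y + 1088z = -19210.
Substituting W: (952)x + (-170) = -19210, so x = -20.

-20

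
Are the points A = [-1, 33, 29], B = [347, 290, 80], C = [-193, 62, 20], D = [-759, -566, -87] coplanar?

No

The four points are coplanar iff the 3×3 determinant with rows AB, AC, AD is zero.
Rows: (348, 257, 51), (-192, 29, -9), (-758, -599, -116).
Expanding along the first row: (348)(-8755) − (257)(15450) + (51)(136990) = -30900.
Nonzero ⇒ not coplanar.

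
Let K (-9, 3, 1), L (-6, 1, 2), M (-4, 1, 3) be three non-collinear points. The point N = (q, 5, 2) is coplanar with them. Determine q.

Coplanarity requires KL · (KM × KN) = 0.
KL = (3, -2, 1), KM = (5, -2, 2); the triple product is linear in q with coefficient -2 and constant term -16.
Setting it to zero: q = -8.

-8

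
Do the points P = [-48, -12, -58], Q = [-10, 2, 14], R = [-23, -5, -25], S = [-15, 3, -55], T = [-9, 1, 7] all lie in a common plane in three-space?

The plane through P, Q, R has normal n = PQ × PR = (-42, 546, -84) and equation n·X = 336.
Checking the remaining points: n·S = 6888, n·T = 336.
Since n·S = 6888 ≠ 336, S is off the plane and the points are not all coplanar.

No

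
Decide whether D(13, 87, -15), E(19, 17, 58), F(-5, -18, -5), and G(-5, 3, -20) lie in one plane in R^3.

A normal to the plane through D, E, F is n = DE × DF = (6965, -1374, -1890).
The plane has equation n·P = -643. For G: n·G = -1147.
-1147 ≠ -643, so G is off the plane.

No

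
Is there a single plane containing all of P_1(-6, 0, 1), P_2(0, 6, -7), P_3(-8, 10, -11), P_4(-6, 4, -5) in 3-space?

The four points are coplanar iff the 3×3 determinant with rows P_1P_2, P_1P_3, P_1P_4 is zero.
Rows: (6, 6, -8), (-2, 10, -12), (0, 4, -6).
Expanding along the first row: (6)(-12) − (6)(12) + (-8)(-8) = -80.
Nonzero ⇒ not coplanar.

No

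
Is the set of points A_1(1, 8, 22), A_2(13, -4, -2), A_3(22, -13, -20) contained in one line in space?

Yes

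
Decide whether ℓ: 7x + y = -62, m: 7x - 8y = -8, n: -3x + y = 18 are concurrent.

Yes

Lines aᵢx + bᵢy = cᵢ with pairwise distinct directions are concurrent exactly when det[aᵢ bᵢ cᵢ] = 0.
Here the determinant is 0.
It vanishes, so the lines are concurrent at (-8, -6).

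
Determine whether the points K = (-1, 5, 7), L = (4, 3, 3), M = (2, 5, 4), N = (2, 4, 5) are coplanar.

No

The four points are coplanar iff the 3×3 determinant with rows KL, KM, KN is zero.
Rows: (5, -2, -4), (3, 0, -3), (3, -1, -2).
Expanding along the first row: (5)(-3) − (-2)(3) + (-4)(-3) = 3.
Nonzero ⇒ not coplanar.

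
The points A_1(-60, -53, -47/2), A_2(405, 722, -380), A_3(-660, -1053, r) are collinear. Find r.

873/2

Direction A_1A_2 = (465, 775, -713/2). From the x-coordinate of A_3, the parameter along the line is τ = (-660 − (-60))/465 = -40/31.
Then r = (-47/2) + (-40/31)·(-713/2) = 873/2.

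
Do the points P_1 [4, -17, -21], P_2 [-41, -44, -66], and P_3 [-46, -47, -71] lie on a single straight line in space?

P_1P_2 = (-45, -27, -45), P_1P_3 = (-50, -30, -50).
P_1P_2 × P_1P_3 = (0, 0, 0).
The cross product vanishes, so the three points are collinear.

Yes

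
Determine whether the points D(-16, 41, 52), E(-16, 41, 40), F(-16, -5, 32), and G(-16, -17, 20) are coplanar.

A normal to the plane through D, E, F is n = DE × DF = (-552, 0, 0).
The plane has equation n·P = 8832. For G: n·G = 8832.
Equal, so G lies in the plane and all four are coplanar.

Yes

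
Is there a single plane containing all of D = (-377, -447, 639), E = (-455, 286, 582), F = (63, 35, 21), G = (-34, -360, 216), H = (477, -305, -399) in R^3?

The plane through D, E, F has normal n = DE × DF = (-425520, -73284, -360116) and equation n·P = -36935136.
Checking the remaining points: n·G = -36935136, n·H = -36935136.
All equal -36935136, so all 5 points lie in one plane.

Yes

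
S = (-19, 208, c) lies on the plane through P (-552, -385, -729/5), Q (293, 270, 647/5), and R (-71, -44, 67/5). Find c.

67/5

Coplanarity requires PQ · (PR × PS) = 0.
PQ = (845, 655, 1376/5), PR = (481, 341, 796/5); the triple product is linear in c with coefficient -26910 and constant term 360594.
Setting it to zero: c = 67/5.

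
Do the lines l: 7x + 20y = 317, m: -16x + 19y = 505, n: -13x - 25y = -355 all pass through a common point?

The three lines meet at one point iff the augmented coefficient matrix [aᵢ bᵢ cᵢ] has rank < 3, i.e. its determinant vanishes.
Here the determinant is 1359.
Nonzero, so no common point exists.

No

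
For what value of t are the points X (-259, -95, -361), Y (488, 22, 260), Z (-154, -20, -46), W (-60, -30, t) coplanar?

Coplanarity ⇔ det[XY; XZ; XW] = 0.
Expanding, this is linear in t: (43740)t + (2799360) = 0.
So t = -64.

-64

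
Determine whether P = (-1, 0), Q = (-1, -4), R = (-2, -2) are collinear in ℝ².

No

PQ = (0, -4), PR = (-1, -2).
det[PQ; PR] = (0)(-2) − (-4)(-1) = -4.
The determinant is nonzero, so they are not collinear.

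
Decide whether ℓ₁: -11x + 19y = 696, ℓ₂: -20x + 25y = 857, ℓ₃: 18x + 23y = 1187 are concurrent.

Lines aᵢx + bᵢy = cᵢ with pairwise distinct directions are concurrent exactly when det[aᵢ bᵢ cᵢ] = 0.
Here the determinant is 1190.
Nonzero, so no common point exists.

No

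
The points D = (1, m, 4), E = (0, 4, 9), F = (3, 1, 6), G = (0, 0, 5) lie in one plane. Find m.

-1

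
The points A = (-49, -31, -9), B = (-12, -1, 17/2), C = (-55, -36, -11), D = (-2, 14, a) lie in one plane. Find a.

-59/2

The points are coplanar iff AB · (AC × AD) = 0.
Expanding, this is linear in a: (-5)a + (-295/2) = 0.
So a = -59/2.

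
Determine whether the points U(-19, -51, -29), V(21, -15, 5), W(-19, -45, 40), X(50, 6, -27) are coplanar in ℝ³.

No

With U as base: UV = (40, 36, 34), UW = (0, 6, 69), UX = (69, 57, 2).
UW × UX = (-3921, 4761, -414).
UV · (UW × UX) = 480.
Since 480 ≠ 0, the four points are not coplanar.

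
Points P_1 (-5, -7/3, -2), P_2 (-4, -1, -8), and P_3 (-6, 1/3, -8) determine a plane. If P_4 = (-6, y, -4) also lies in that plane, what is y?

-1

Coplanarity requires P_1P_2 · (P_1P_3 × P_1P_4) = 0.
P_1P_2 = (1, 4/3, -6), P_1P_3 = (-1, 8/3, -6); the triple product is linear in y with coefficient 12 and constant term 12.
Setting it to zero: y = -1.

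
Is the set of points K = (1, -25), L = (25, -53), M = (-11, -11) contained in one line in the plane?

KL = (24, -28), KM = (-12, 14).
Checking proportionality: KM = -1/2·KL, so the vectors are parallel and the points are collinear.

Yes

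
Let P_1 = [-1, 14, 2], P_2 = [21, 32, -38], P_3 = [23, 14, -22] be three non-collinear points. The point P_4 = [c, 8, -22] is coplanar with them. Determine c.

29

A normal to the plane is n = P_1P_2 × P_1P_3 = (-432, -432, -432).
P_4 lies in the plane iff n · P_1P_4 = 0.
This gives (-432)c + (12528) = 0, so c = 29.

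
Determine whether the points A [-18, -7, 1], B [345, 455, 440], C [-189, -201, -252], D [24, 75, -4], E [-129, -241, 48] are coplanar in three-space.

Yes

The plane through A, B, C has normal n = AB × AC = (-31720, 16770, 8580) and equation n·P = 462150.
Checking the remaining points: n·D = 462150, n·E = 462150.
All equal 462150, so all 5 points lie in one plane.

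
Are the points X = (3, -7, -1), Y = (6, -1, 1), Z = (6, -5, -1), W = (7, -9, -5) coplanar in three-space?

The four points are coplanar iff the 3×3 determinant with rows XY, XZ, XW is zero.
Rows: (3, 6, 2), (3, 2, 0), (4, -2, -4).
Expanding along the first row: (3)(-8) − (6)(-12) + (2)(-14) = 20.
Nonzero ⇒ not coplanar.

No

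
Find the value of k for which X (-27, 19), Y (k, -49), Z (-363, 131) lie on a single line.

177

Collinearity: (Y − X) must be parallel to (Z − X) = (-336, 112).
Cross-multiplying the components: (k − (-27))·(112) = (-68)·(-336).
Solving gives k = 177.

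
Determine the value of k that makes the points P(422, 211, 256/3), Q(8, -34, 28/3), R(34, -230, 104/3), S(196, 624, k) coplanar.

-28/3

Normal to plane PQR: n = (-63308/3, 8512, 87514); plane equation n·X = 358568.
Requiring n·S = 358568: (87514)k + (3526096/3) = 358568.
So k = -28/3.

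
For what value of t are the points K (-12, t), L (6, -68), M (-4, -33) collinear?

-5

The three points are collinear iff det[KL; KM] = 0.
This determinant is linear in t: (-10)t + (-50) = 0, so t = -5.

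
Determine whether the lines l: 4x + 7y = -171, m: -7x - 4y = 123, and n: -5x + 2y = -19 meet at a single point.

No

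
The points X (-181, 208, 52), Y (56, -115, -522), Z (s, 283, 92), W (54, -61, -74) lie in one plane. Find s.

-246

The points are coplanar iff XY · (XZ × XW) = 0.
Expanding, this is linear in s: (113708)s + (27972168) = 0.
So s = -246.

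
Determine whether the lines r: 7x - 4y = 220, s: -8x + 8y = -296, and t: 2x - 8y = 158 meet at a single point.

No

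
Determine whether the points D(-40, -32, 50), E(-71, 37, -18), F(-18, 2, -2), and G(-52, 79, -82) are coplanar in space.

No

A normal to the plane through D, E, F is n = DE × DF = (-1276, -3108, -2572).
The plane has equation n·P = 21896. For G: n·G = 31724.
31724 ≠ 21896, so G is off the plane.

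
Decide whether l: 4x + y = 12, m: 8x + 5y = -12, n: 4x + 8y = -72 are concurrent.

Yes

The three lines meet at one point iff the augmented coefficient matrix [aᵢ bᵢ cᵢ] has rank < 3, i.e. its determinant vanishes.
Here the determinant is 0.
It vanishes, so the lines are concurrent at (6, -12).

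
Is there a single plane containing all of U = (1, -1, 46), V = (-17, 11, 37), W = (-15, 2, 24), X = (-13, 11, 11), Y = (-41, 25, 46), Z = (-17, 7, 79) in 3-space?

The plane through U, V, W has normal n = UV × UW = (-237, -252, 138) and equation n·P = 6363.
Checking the remaining points: n·X = 1827, n·Y = 9765, n·Z = 13167.
Since n·X = 1827 ≠ 6363, X is off the plane and the points are not all coplanar.

No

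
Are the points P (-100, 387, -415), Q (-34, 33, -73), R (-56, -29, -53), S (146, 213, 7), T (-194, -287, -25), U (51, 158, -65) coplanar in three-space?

Yes

The plane through P, Q, R has normal n = PQ × PR = (14124, -8844, -11880) and equation n·X = 95172.
Checking the remaining points: n·S = 95172, n·T = 95172, n·U = 95172.
All equal 95172, so all 6 points lie in one plane.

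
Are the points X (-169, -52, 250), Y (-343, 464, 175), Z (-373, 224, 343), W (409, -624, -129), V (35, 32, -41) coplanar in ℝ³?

The plane through X, Y, Z has normal n = XY × XZ = (68688, 31482, 57240) and equation n·P = 1064664.
Checking the remaining points: n·W = 1064664, n·V = 1064664.
All equal 1064664, so all 5 points lie in one plane.

Yes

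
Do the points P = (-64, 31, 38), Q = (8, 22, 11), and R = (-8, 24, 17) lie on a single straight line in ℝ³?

Yes

PQ = (72, -9, -27), PR = (56, -7, -21).
Each component of PR is 7/9 times the corresponding component of PQ, so PR = 7/9·PQ and the points are collinear.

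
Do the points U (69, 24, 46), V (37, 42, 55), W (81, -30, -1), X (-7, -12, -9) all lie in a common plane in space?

No

A normal to the plane through U, V, W is n = UV × UW = (-360, -1396, 1512).
The plane has equation n·P = 11208. For X: n·X = 5664.
5664 ≠ 11208, so X is off the plane.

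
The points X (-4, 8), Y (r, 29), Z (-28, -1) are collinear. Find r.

The three points are collinear iff det[XY; XZ] = 0.
This determinant is linear in r: (-9)r + (468) = 0, so r = 52.

52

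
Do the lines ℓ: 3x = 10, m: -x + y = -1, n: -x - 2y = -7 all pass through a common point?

No

Intersecting ℓ and m: solving the 2×2 system gives (x, y) = (10/3, 7/3).
Substitute into n: (-1)(10/3) + (-2)(7/3) = -8.
But n requires -7 ≠ -8, so the three lines have no common point.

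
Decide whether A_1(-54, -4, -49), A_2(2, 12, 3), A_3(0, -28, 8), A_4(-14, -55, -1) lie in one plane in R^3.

The four points are coplanar iff the 3×3 determinant with rows A_1A_2, A_1A_3, A_1A_4 is zero.
Rows: (56, 16, 52), (54, -24, 57), (40, -51, 48).
Expanding along the first row: (56)(1755) − (16)(312) + (52)(-1794) = 0.
Zero determinant ⇒ coplanar.

Yes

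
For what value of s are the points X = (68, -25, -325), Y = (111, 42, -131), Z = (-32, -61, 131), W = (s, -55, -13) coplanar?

-6

The points are coplanar iff XY · (XZ × XW) = 0.
Expanding, this is linear in s: (37536)s + (225216) = 0.
So s = -6.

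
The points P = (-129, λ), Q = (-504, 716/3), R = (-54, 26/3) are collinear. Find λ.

Collinearity: (P − Q) must be parallel to (R − Q) = (450, -230).
Cross-multiplying the components: (λ − 716/3)·(450) = (375)·(-230).
Solving gives λ = 47.

47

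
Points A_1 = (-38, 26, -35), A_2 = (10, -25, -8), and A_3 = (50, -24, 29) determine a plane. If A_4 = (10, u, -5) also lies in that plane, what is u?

-16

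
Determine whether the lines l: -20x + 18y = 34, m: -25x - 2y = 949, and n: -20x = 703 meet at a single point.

No

Intersecting l and m: solving the 2×2 system gives (x, y) = (-35, -37).
Substitute into n: (-20)(-35) + (0)(-37) = 700.
But n requires 703 ≠ 700, so the three lines have no common point.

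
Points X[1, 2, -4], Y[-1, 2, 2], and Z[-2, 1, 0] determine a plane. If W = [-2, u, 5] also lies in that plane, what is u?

2

A normal to the plane is n = XY × XZ = (6, -10, 2).
W lies in the plane iff n · XW = 0.
This gives (-10)u + (20) = 0, so u = 2.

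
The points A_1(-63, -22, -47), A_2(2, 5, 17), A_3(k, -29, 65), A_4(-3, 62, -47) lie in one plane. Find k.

Normal to plane A_1A_2A_4: n = (-5376, 3840, 3840); plane equation n·P = 73728.
Requiring n·A_3 = 73728: (-5376)k + (138240) = 73728.
So k = 12.

12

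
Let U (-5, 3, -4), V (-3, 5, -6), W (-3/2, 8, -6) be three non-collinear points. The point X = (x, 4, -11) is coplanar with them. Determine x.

-1

A normal to the plane is n = UV × UW = (6, -3, 3).
X lies in the plane iff n · UX = 0.
This gives (6)x + (6) = 0, so x = -1.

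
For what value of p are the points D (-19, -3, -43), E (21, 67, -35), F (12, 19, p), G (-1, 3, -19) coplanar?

-11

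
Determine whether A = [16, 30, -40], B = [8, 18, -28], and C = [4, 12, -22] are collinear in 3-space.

AB = (-8, -12, 12), AC = (-12, -18, 18).
Each component of AC is 3/2 times the corresponding component of AB, so AC = 3/2·AB and the points are collinear.

Yes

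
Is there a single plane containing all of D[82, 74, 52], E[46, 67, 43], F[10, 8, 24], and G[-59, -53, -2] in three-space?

No

The four points are coplanar iff the 3×3 determinant with rows DE, DF, DG is zero.
Rows: (-36, -7, -9), (-72, -66, -28), (-141, -127, -54).
Expanding along the first row: (-36)(8) − (-7)(-60) + (-9)(-162) = 750.
Nonzero ⇒ not coplanar.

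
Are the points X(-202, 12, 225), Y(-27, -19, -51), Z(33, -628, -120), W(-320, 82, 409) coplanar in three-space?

Yes

With X as base: XY = (175, -31, -276), XZ = (235, -640, -345), XW = (-118, 70, 184).
XZ × XW = (-93610, -2530, -59070).
XY · (XZ × XW) = 0.
The scalar triple product vanishes, so the four points are coplanar.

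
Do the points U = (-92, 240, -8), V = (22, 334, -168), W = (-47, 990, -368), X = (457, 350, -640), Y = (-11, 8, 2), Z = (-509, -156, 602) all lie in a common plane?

The plane through U, V, W has normal n = UV × UW = (86160, 33840, 81270) and equation n·P = -455280.
Checking the remaining points: n·X = -793680, n·Y = -514500, n·Z = -209940.
Since n·X = -793680 ≠ -455280, X is off the plane and the points are not all coplanar.

No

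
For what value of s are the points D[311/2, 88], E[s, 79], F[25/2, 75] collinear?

113/2

The three points are collinear iff det[DE; DF] = 0.
This determinant is linear in s: (-13)s + (1469/2) = 0, so s = 113/2.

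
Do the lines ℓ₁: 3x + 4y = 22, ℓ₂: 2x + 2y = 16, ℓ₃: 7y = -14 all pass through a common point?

Yes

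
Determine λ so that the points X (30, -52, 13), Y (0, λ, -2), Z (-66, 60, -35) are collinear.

Direction XZ = (-96, 112, -48). From the x-coordinate of Y, the parameter along the line is τ = (0 − 30)/(-96) = 5/16.
Then λ = (-52) + 5/16·(112) = -17.

-17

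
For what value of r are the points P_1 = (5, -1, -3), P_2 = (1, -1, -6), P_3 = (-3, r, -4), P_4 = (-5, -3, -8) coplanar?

Normal to plane P_1P_2P_4: n = (-6, 10, 8); plane equation n·P = -64.
Requiring n·P_3 = -64: (10)r + (-14) = -64.
So r = -5.

-5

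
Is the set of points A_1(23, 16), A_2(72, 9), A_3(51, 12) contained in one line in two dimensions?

A_1A_2 = (49, -7), A_1A_3 = (28, -4).
det[A_1A_2; A_1A_3] = (49)(-4) − (-7)(28) = 0.
The determinant is zero, so the points are collinear.

Yes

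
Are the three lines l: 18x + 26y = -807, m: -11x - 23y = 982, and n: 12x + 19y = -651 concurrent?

No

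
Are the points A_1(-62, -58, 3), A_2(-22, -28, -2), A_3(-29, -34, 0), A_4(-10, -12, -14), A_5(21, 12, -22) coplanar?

The plane through A_1, A_2, A_3 has normal n = A_1A_2 × A_1A_3 = (30, -45, -30) and equation n·P = 660.
Checking the remaining points: n·A_4 = 660, n·A_5 = 750.
Since n·A_5 = 750 ≠ 660, A_5 is off the plane and the points are not all coplanar.

No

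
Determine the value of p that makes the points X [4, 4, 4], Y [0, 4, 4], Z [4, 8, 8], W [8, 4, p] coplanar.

Coplanarity ⇔ det[XY; XZ; XW] = 0.
Expanding, this is linear in p: (-16)p + (64) = 0.
So p = 4.

4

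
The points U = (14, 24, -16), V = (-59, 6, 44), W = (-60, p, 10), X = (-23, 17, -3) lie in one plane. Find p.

10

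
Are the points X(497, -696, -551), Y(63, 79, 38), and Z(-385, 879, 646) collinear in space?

Yes

XY = (-434, 775, 589), XZ = (-882, 1575, 1197).
Each component of XZ is 63/31 times the corresponding component of XY, so XZ = 63/31·XY and the points are collinear.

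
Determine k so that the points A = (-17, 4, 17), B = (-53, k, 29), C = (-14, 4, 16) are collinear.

4

Collinearity requires AB × AC = 0; each component is linear in k.
The x-component gives (-1)k + (4) = 0, so k = 4.
The remaining components then also vanish.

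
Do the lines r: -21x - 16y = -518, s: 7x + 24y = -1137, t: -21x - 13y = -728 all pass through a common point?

No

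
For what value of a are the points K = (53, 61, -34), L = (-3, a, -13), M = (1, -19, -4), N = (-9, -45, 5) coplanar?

12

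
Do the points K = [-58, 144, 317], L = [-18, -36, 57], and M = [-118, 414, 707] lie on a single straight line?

KL = (40, -180, -260), KM = (-60, 270, 390).
KL × KM = (0, 0, 0).
The cross product vanishes, so the three points are collinear.

Yes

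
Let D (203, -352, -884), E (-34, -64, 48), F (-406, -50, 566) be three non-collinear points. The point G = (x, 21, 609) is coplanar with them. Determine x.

-322

A normal to the plane is n = DE × DF = (136136, -223938, 103818).
G lies in the plane iff n · DG = 0.
This gives (136136)x + (43835792) = 0, so x = -322.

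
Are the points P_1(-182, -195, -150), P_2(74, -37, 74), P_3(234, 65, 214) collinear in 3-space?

P_1P_2 = (256, 158, 224), P_1P_3 = (416, 260, 364).
P_1P_2 × P_1P_3 = (-728, 0, 832).
The cross product is nonzero, so the points do not lie on one line.

No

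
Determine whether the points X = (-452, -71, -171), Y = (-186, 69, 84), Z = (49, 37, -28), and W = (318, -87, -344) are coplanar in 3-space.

No

A normal to the plane through X, Y, Z is n = XY × XZ = (-7520, 89717, -41412).
The plane has equation n·P = 4110585. For W: n·W = 4048989.
4048989 ≠ 4110585, so W is off the plane.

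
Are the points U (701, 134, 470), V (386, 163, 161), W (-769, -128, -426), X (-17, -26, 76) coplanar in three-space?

A normal to the plane through U, V, W is n = UV × UW = (-106942, 171990, 125160).
The plane has equation n·P = 6905518. For X: n·X = 6858434.
6858434 ≠ 6905518, so X is off the plane.

No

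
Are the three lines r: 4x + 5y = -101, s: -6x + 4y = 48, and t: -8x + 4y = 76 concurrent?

The three lines meet at one point iff the augmented coefficient matrix [aᵢ bᵢ cᵢ] has rank < 3, i.e. its determinant vanishes.
Here the determinant is 0.
It vanishes, so the lines are concurrent at (-14, -9).

Yes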